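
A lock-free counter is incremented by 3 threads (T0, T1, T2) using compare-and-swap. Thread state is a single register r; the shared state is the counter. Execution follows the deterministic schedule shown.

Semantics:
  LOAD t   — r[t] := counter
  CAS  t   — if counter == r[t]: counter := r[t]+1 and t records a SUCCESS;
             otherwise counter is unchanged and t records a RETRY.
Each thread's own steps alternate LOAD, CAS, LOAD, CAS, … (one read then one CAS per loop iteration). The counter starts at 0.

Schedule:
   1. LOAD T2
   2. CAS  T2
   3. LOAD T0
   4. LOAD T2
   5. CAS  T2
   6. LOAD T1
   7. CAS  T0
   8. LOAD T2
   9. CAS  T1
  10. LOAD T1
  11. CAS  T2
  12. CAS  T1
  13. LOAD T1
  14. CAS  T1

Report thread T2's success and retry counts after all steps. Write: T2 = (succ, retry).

T2 = (2, 1)

   1) LOAD T2:  M=0  r_T2=0
   2) CAS  T2:  M=1  r_T2=0 ✓
   3) LOAD T0:  M=1  r_T0=1
   4) LOAD T2:  M=1  r_T2=1
   5) CAS  T2:  M=2  r_T2=1 ✓
   6) LOAD T1:  M=2  r_T1=2
   7) CAS  T0:  M=2  r_T0=1 ✗
   8) LOAD T2:  M=2  r_T2=2
   9) CAS  T1:  M=3  r_T1=2 ✓
  10) LOAD T1:  M=3  r_T1=3
  11) CAS  T2:  M=3  r_T2=2 ✗
  12) CAS  T1:  M=4  r_T1=3 ✓
  13) LOAD T1:  M=4  r_T1=4
  14) CAS  T1:  M=5  r_T1=4 ✓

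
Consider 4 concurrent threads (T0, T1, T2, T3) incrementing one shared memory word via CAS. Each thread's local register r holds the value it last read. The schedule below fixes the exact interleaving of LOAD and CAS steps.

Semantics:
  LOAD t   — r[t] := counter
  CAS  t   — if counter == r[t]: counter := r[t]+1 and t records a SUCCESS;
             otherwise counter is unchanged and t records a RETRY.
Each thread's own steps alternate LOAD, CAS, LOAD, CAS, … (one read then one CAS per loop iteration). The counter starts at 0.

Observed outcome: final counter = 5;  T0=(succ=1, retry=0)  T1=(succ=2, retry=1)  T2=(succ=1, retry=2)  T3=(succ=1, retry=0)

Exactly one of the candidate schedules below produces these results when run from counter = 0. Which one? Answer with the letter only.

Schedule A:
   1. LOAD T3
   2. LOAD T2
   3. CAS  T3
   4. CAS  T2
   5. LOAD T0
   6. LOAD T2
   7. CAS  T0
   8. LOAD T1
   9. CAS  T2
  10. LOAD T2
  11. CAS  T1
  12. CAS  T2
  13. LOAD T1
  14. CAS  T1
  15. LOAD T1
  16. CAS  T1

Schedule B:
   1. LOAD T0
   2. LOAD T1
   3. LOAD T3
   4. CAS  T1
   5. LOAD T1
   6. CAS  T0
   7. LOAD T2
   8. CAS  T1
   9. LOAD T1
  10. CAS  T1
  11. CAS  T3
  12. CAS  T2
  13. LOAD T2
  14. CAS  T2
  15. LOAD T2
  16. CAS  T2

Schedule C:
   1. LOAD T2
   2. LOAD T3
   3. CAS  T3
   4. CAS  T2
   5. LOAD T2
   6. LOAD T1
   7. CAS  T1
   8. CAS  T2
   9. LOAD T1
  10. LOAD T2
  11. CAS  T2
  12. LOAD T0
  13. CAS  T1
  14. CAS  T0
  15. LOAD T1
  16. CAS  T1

Run C:
   1) LOAD T2:  M=0  r_T2=0
   2) LOAD T3:  M=0  r_T3=0
   3) CAS  T3:  M=1  r_T3=0 ✓
   4) CAS  T2:  M=1  r_T2=0 ✗
   5) LOAD T2:  M=1  r_T2=1
   6) LOAD T1:  M=1  r_T1=1
   7) CAS  T1:  M=2  r_T1=1 ✓
   8) CAS  T2:  M=2  r_T2=1 ✗
   9) LOAD T1:  M=2  r_T1=2
  10) LOAD T2:  M=2  r_T2=2
  11) CAS  T2:  M=3  r_T2=2 ✓
  12) LOAD T0:  M=3  r_T0=3
  13) CAS  T1:  M=3  r_T1=2 ✗
  14) CAS  T0:  M=4  r_T0=3 ✓
  15) LOAD T1:  M=4  r_T1=4
  16) CAS  T1:  M=5  r_T1=4 ✓

C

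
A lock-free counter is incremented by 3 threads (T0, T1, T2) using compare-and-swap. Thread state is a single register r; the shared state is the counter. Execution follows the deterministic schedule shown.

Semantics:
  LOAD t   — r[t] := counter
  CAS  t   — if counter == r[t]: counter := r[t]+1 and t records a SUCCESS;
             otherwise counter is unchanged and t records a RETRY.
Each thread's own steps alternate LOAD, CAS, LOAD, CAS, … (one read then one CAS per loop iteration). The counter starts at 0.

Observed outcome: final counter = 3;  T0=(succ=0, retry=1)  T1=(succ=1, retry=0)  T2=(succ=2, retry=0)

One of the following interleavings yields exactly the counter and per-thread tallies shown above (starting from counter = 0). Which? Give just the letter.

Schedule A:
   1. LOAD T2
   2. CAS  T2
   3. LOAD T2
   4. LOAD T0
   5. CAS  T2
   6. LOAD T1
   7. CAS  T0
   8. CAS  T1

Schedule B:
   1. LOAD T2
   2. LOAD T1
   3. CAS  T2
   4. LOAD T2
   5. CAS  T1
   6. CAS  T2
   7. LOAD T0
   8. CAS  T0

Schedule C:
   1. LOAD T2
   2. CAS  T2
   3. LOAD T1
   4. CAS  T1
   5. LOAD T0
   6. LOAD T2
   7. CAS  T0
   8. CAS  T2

A

Run A:
step 1: T2 LOAD ⇒ load; ctr=0 reg=0
step 2: T2 CAS ⇒ ok; ctr=1 reg=0
step 3: T2 LOAD ⇒ load; ctr=1 reg=1
step 4: T0 LOAD ⇒ load; ctr=1 reg=1
step 5: T2 CAS ⇒ ok; ctr=2 reg=1
step 6: T1 LOAD ⇒ load; ctr=2 reg=2
step 7: T0 CAS ⇒ retry; ctr=2 reg=1
step 8: T1 CAS ⇒ ok; ctr=3 reg=2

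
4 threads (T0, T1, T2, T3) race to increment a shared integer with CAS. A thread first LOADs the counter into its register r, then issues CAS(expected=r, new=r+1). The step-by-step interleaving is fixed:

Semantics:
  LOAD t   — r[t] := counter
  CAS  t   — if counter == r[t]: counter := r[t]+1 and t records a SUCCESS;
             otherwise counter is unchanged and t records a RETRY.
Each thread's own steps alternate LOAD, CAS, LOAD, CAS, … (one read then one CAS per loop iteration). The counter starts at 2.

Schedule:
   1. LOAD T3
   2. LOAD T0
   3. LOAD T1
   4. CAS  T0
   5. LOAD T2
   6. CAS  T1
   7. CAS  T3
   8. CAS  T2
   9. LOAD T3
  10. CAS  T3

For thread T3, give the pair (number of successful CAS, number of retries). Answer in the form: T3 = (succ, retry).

[1] T3.load  rd  (counter 2, T3.r 2)
[2] T0.load  rd  (counter 2, T0.r 2)
[3] T1.load  rd  (counter 2, T1.r 2)
[4] T0.cas  hit  (counter 3, T0.r 2)
[5] T2.load  rd  (counter 3, T2.r 3)
[6] T1.cas  miss  (counter 3, T1.r 2)
[7] T3.cas  miss  (counter 3, T3.r 2)
[8] T2.cas  hit  (counter 4, T2.r 3)
[9] T3.load  rd  (counter 4, T3.r 4)
[10] T3.cas  hit  (counter 5, T3.r 4)

T3 = (1, 1)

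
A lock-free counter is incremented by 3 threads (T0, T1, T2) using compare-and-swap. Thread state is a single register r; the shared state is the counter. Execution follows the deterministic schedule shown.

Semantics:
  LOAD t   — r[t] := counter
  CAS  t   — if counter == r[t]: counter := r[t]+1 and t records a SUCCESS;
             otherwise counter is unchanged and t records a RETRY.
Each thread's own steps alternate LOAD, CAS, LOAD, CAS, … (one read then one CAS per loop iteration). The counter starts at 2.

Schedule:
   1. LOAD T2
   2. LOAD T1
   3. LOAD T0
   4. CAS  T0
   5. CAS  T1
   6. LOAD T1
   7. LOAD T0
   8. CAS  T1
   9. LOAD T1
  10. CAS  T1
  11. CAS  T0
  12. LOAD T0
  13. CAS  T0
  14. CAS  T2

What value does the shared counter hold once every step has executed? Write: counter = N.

counter = 6

#1 T2 reads 2
#2 T1 reads 2
#3 T0 reads 2
#4 T0 CAS(2→3) writes; counter now 3
#5 T1 CAS(2→3) fails; counter now 3
#6 T1 reads 3
#7 T0 reads 3
#8 T1 CAS(3→4) writes; counter now 4
#9 T1 reads 4
#10 T1 CAS(4→5) writes; counter now 5
#11 T0 CAS(3→4) fails; counter now 5
#12 T0 reads 5
#13 T0 CAS(5→6) writes; counter now 6
#14 T2 CAS(2→3) fails; counter now 6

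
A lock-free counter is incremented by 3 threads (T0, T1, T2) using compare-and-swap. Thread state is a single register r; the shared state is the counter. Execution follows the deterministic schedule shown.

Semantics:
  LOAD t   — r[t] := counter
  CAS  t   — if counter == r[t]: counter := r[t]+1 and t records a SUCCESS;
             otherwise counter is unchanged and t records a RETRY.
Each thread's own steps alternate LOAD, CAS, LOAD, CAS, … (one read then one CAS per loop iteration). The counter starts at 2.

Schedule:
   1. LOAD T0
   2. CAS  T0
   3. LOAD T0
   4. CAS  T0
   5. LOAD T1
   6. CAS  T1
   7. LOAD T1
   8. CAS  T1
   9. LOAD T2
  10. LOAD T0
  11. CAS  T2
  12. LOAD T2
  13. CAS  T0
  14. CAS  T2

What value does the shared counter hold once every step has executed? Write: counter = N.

counter = 8

[1] T0.load  rd  (counter 2, T0.r 2)
[2] T0.cas  hit  (counter 3, T0.r 2)
[3] T0.load  rd  (counter 3, T0.r 3)
[4] T0.cas  hit  (counter 4, T0.r 3)
[5] T1.load  rd  (counter 4, T1.r 4)
[6] T1.cas  hit  (counter 5, T1.r 4)
[7] T1.load  rd  (counter 5, T1.r 5)
[8] T1.cas  hit  (counter 6, T1.r 5)
[9] T2.load  rd  (counter 6, T2.r 6)
[10] T0.load  rd  (counter 6, T0.r 6)
[11] T2.cas  hit  (counter 7, T2.r 6)
[12] T2.load  rd  (counter 7, T2.r 7)
[13] T0.cas  miss  (counter 7, T0.r 6)
[14] T2.cas  hit  (counter 8, T2.r 7)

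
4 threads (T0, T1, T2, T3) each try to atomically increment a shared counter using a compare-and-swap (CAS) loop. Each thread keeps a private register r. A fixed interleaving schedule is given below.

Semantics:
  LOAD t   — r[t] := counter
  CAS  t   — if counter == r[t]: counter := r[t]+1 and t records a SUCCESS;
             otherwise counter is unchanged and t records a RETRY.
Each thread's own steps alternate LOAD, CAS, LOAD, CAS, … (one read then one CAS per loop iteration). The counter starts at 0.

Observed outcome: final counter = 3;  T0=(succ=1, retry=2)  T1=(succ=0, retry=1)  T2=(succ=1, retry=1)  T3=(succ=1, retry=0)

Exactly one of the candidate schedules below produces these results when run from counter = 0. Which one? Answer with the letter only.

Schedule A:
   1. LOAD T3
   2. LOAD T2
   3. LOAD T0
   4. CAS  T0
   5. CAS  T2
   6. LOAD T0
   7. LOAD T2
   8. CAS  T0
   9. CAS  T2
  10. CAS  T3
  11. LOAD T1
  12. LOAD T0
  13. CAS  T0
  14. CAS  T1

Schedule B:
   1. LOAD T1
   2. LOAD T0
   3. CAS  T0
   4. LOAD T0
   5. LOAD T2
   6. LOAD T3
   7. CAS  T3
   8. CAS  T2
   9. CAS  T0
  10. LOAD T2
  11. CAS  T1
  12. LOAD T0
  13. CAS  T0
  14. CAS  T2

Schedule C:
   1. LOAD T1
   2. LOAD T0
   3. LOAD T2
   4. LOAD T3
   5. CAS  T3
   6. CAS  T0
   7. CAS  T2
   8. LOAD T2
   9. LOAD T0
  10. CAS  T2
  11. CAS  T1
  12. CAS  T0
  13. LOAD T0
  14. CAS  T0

Run C:
T1 LOAD — after: cnt=0, r=0 — load
T0 LOAD — after: cnt=0, r=0 — load
T2 LOAD — after: cnt=0, r=0 — load
T3 LOAD — after: cnt=0, r=0 — load
T3 CAS — after: cnt=1, r=0 — ok
T0 CAS — after: cnt=1, r=0 — retry
T2 CAS — after: cnt=1, r=0 — retry
T2 LOAD — after: cnt=1, r=1 — load
T0 LOAD — after: cnt=1, r=1 — load
T2 CAS — after: cnt=2, r=1 — ok
T1 CAS — after: cnt=2, r=0 — retry
T0 CAS — after: cnt=2, r=1 — retry
T0 LOAD — after: cnt=2, r=2 — load
T0 CAS — after: cnt=3, r=2 — ok

C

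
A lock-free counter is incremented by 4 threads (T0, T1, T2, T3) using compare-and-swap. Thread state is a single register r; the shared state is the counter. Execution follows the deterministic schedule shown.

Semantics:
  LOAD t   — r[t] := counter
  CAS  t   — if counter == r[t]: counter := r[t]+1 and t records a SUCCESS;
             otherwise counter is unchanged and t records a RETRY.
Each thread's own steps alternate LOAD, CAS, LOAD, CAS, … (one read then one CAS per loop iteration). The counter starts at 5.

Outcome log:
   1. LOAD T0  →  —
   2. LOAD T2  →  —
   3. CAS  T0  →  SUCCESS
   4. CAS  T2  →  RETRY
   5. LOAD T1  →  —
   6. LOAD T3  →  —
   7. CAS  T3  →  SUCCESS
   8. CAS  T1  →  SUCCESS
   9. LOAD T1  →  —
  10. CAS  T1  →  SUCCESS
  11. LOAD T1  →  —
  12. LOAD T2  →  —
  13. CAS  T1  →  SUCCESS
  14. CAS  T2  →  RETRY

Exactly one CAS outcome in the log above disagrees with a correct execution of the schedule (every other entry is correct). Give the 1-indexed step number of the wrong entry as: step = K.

Correct run:
step 1: T0 LOAD ⇒ load; ctr=5 reg=5
step 2: T2 LOAD ⇒ load; ctr=5 reg=5
step 3: T0 CAS ⇒ ok; ctr=6 reg=5
step 4: T2 CAS ⇒ retry; ctr=6 reg=5
step 5: T1 LOAD ⇒ load; ctr=6 reg=6
step 6: T3 LOAD ⇒ load; ctr=6 reg=6
step 7: T3 CAS ⇒ ok; ctr=7 reg=6
step 8: T1 CAS ⇒ retry; ctr=7 reg=6
step 9: T1 LOAD ⇒ load; ctr=7 reg=7
step 10: T1 CAS ⇒ ok; ctr=8 reg=7
step 11: T1 LOAD ⇒ load; ctr=8 reg=8
step 12: T2 LOAD ⇒ load; ctr=8 reg=8
step 13: T1 CAS ⇒ ok; ctr=9 reg=8
step 14: T2 CAS ⇒ retry; ctr=9 reg=8
Flip is step 8.

step = 8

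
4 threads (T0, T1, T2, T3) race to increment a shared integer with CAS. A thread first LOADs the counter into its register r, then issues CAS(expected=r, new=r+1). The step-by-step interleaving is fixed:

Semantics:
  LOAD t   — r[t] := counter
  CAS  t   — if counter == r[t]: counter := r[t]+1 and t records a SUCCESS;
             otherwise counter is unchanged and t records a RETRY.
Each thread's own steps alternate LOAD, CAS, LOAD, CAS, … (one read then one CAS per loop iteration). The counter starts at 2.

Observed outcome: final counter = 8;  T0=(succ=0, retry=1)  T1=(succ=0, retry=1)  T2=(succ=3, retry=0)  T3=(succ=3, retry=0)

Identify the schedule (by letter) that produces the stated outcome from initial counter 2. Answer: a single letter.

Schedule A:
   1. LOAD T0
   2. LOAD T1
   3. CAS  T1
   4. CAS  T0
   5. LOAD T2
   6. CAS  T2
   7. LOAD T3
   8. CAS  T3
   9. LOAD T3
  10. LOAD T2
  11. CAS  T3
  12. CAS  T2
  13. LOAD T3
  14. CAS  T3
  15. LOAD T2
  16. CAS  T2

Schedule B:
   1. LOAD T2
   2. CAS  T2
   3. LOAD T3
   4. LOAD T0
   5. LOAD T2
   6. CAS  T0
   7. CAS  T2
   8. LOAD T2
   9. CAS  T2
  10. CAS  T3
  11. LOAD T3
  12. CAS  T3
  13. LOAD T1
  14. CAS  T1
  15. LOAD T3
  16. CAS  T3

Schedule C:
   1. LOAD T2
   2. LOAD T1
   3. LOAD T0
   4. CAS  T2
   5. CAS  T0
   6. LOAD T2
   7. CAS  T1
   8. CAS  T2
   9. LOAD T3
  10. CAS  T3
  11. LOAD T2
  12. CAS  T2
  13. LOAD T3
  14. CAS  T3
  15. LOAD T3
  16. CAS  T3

Tracing schedule C:
#1 T2 reads 2
#2 T1 reads 2
#3 T0 reads 2
#4 T2 CAS(2→3) writes; counter now 3
#5 T0 CAS(2→3) fails; counter now 3
#6 T2 reads 3
#7 T1 CAS(2→3) fails; counter now 3
#8 T2 CAS(3→4) writes; counter now 4
#9 T3 reads 4
#10 T3 CAS(4→5) writes; counter now 5
#11 T2 reads 5
#12 T2 CAS(5→6) writes; counter now 6
#13 T3 reads 6
#14 T3 CAS(6→7) writes; counter now 7
#15 T3 reads 7
#16 T3 CAS(7→8) writes; counter now 8

C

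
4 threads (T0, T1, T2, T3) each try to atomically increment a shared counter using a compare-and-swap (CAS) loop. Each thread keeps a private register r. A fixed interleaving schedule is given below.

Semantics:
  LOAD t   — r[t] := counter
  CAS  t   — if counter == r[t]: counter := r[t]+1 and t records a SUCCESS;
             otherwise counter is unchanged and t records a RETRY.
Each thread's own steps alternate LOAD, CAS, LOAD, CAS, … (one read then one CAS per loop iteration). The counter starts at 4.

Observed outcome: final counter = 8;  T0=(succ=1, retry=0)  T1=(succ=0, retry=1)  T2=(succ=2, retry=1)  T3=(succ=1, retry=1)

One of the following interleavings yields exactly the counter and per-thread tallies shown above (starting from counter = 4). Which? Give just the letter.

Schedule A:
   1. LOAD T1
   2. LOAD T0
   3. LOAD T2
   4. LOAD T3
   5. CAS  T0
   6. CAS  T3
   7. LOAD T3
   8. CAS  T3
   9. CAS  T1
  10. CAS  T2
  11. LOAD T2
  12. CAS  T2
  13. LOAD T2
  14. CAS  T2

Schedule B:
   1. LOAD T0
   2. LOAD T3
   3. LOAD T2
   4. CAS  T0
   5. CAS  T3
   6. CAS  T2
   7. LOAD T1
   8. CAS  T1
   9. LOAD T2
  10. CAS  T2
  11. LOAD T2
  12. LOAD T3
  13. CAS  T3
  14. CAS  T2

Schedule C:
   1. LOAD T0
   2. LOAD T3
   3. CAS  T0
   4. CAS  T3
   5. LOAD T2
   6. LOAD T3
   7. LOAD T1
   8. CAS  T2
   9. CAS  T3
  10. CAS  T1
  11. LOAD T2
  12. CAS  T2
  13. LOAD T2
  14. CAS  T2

Run A:
1. LOAD T1 → mem=4 r[T1]=4 [LOAD]
2. LOAD T0 → mem=4 r[T0]=4 [LOAD]
3. LOAD T2 → mem=4 r[T2]=4 [LOAD]
4. LOAD T3 → mem=4 r[T3]=4 [LOAD]
5. CAS T0 → mem=5 r[T0]=4 [OK]
6. CAS T3 → mem=5 r[T3]=4 [RETRY]
7. LOAD T3 → mem=5 r[T3]=5 [LOAD]
8. CAS T3 → mem=6 r[T3]=5 [OK]
9. CAS T1 → mem=6 r[T1]=4 [RETRY]
10. CAS T2 → mem=6 r[T2]=4 [RETRY]
11. LOAD T2 → mem=6 r[T2]=6 [LOAD]
12. CAS T2 → mem=7 r[T2]=6 [OK]
13. LOAD T2 → mem=7 r[T2]=7 [LOAD]
14. CAS T2 → mem=8 r[T2]=7 [OK]

A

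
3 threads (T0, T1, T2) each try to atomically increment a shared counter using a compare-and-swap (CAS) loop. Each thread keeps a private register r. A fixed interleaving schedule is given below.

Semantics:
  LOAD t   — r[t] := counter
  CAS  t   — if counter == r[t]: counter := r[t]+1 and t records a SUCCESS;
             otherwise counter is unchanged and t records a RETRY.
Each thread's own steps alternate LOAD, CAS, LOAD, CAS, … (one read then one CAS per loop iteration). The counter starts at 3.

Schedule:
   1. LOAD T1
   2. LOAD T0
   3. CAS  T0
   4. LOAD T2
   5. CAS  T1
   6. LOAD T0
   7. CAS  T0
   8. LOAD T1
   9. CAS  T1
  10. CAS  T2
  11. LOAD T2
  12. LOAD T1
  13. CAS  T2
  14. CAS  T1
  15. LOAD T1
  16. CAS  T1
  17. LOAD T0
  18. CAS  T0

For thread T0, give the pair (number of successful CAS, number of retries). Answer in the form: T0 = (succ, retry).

T0 = (3, 0)

[1] T1.load  rd  (counter 3, T1.r 3)
[2] T0.load  rd  (counter 3, T0.r 3)
[3] T0.cas  hit  (counter 4, T0.r 3)
[4] T2.load  rd  (counter 4, T2.r 4)
[5] T1.cas  miss  (counter 4, T1.r 3)
[6] T0.load  rd  (counter 4, T0.r 4)
[7] T0.cas  hit  (counter 5, T0.r 4)
[8] T1.load  rd  (counter 5, T1.r 5)
[9] T1.cas  hit  (counter 6, T1.r 5)
[10] T2.cas  miss  (counter 6, T2.r 4)
[11] T2.load  rd  (counter 6, T2.r 6)
[12] T1.load  rd  (counter 6, T1.r 6)
[13] T2.cas  hit  (counter 7, T2.r 6)
[14] T1.cas  miss  (counter 7, T1.r 6)
[15] T1.load  rd  (counter 7, T1.r 7)
[16] T1.cas  hit  (counter 8, T1.r 7)
[17] T0.load  rd  (counter 8, T0.r 8)
[18] T0.cas  hit  (counter 9, T0.r 8)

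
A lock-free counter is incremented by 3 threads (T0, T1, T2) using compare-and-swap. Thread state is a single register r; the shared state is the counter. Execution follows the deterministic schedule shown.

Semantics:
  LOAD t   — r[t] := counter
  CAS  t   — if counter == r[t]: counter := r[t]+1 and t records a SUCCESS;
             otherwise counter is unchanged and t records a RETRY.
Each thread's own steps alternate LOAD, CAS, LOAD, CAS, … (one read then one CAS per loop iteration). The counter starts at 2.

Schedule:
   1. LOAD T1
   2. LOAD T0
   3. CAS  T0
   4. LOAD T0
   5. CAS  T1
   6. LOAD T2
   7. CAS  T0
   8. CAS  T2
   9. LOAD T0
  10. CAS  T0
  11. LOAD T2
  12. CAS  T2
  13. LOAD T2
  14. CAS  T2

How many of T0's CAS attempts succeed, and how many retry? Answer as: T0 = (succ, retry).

T0 = (3, 0)

1. LOAD T1 → mem=2 r[T1]=2 [LOAD]
2. LOAD T0 → mem=2 r[T0]=2 [LOAD]
3. CAS T0 → mem=3 r[T0]=2 [OK]
4. LOAD T0 → mem=3 r[T0]=3 [LOAD]
5. CAS T1 → mem=3 r[T1]=2 [RETRY]
6. LOAD T2 → mem=3 r[T2]=3 [LOAD]
7. CAS T0 → mem=4 r[T0]=3 [OK]
8. CAS T2 → mem=4 r[T2]=3 [RETRY]
9. LOAD T0 → mem=4 r[T0]=4 [LOAD]
10. CAS T0 → mem=5 r[T0]=4 [OK]
11. LOAD T2 → mem=5 r[T2]=5 [LOAD]
12. CAS T2 → mem=6 r[T2]=5 [OK]
13. LOAD T2 → mem=6 r[T2]=6 [LOAD]
14. CAS T2 → mem=7 r[T2]=6 [OK]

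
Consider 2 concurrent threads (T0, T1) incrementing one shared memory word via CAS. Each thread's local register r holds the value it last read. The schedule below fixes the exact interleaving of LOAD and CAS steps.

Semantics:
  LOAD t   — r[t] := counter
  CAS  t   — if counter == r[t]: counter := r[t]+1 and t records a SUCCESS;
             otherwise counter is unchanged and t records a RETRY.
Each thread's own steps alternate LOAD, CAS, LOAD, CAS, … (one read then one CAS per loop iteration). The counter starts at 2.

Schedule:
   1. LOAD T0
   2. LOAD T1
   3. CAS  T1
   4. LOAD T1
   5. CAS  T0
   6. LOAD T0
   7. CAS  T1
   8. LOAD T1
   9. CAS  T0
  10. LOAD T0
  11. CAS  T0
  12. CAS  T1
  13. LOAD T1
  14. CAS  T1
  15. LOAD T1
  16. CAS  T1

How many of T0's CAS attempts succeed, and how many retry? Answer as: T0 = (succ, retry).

1. LOAD T0 → mem=2 r[T0]=2 [LOAD]
2. LOAD T1 → mem=2 r[T1]=2 [LOAD]
3. CAS T1 → mem=3 r[T1]=2 [OK]
4. LOAD T1 → mem=3 r[T1]=3 [LOAD]
5. CAS T0 → mem=3 r[T0]=2 [RETRY]
6. LOAD T0 → mem=3 r[T0]=3 [LOAD]
7. CAS T1 → mem=4 r[T1]=3 [OK]
8. LOAD T1 → mem=4 r[T1]=4 [LOAD]
9. CAS T0 → mem=4 r[T0]=3 [RETRY]
10. LOAD T0 → mem=4 r[T0]=4 [LOAD]
11. CAS T0 → mem=5 r[T0]=4 [OK]
12. CAS T1 → mem=5 r[T1]=4 [RETRY]
13. LOAD T1 → mem=5 r[T1]=5 [LOAD]
14. CAS T1 → mem=6 r[T1]=5 [OK]
15. LOAD T1 → mem=6 r[T1]=6 [LOAD]
16. CAS T1 → mem=7 r[T1]=6 [OK]

T0 = (1, 2)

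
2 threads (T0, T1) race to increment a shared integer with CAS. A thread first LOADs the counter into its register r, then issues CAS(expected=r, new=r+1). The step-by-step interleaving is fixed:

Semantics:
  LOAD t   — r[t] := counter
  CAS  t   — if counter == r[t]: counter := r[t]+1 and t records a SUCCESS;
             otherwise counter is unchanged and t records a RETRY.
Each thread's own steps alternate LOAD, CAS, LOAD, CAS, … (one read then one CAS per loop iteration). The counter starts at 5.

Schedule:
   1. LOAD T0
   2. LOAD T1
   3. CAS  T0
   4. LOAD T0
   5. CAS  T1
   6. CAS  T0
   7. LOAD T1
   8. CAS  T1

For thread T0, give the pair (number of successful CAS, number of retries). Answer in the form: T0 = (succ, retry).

T0 = (2, 0)

   1) LOAD T0:  M=5  r_T0=5
   2) LOAD T1:  M=5  r_T1=5
   3) CAS  T0:  M=6  r_T0=5 ✓
   4) LOAD T0:  M=6  r_T0=6
   5) CAS  T1:  M=6  r_T1=5 ✗
   6) CAS  T0:  M=7  r_T0=6 ✓
   7) LOAD T1:  M=7  r_T1=7
   8) CAS  T1:  M=8  r_T1=7 ✓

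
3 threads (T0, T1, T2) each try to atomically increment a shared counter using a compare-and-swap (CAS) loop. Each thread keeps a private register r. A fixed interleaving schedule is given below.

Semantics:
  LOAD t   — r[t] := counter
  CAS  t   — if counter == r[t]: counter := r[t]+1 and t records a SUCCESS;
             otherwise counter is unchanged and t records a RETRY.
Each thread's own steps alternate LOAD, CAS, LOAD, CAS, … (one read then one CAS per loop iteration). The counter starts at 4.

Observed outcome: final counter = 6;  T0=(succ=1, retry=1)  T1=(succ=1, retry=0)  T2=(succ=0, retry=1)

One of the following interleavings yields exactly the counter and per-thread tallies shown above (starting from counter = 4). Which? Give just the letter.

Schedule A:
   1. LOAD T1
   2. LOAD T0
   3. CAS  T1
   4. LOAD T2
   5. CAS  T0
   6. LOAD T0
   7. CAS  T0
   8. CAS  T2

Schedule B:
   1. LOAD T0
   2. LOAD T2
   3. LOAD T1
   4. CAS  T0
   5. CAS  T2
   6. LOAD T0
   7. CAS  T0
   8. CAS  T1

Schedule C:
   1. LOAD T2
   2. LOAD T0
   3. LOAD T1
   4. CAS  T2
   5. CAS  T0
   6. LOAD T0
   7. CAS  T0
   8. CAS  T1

Tracing schedule A:
T1 LOAD — after: cnt=4, r=4 — load
T0 LOAD — after: cnt=4, r=4 — load
T1 CAS — after: cnt=5, r=4 — ok
T2 LOAD — after: cnt=5, r=5 — load
T0 CAS — after: cnt=5, r=4 — retry
T0 LOAD — after: cnt=5, r=5 — load
T0 CAS — after: cnt=6, r=5 — ok
T2 CAS — after: cnt=6, r=5 — retry

A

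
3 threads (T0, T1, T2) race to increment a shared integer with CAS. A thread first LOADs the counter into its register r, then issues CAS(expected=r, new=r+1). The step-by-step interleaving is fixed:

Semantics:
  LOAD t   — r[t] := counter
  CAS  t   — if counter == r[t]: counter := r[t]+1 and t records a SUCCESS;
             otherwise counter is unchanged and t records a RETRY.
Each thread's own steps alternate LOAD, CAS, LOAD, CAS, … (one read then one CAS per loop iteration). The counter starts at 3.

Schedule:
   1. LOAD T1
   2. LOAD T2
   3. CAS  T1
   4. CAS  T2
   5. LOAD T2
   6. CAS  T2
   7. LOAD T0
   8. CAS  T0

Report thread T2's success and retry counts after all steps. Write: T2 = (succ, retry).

step 1: T1 LOAD ⇒ load; ctr=3 reg=3
step 2: T2 LOAD ⇒ load; ctr=3 reg=3
step 3: T1 CAS ⇒ ok; ctr=4 reg=3
step 4: T2 CAS ⇒ retry; ctr=4 reg=3
step 5: T2 LOAD ⇒ load; ctr=4 reg=4
step 6: T2 CAS ⇒ ok; ctr=5 reg=4
step 7: T0 LOAD ⇒ load; ctr=5 reg=5
step 8: T0 CAS ⇒ ok; ctr=6 reg=5

T2 = (1, 1)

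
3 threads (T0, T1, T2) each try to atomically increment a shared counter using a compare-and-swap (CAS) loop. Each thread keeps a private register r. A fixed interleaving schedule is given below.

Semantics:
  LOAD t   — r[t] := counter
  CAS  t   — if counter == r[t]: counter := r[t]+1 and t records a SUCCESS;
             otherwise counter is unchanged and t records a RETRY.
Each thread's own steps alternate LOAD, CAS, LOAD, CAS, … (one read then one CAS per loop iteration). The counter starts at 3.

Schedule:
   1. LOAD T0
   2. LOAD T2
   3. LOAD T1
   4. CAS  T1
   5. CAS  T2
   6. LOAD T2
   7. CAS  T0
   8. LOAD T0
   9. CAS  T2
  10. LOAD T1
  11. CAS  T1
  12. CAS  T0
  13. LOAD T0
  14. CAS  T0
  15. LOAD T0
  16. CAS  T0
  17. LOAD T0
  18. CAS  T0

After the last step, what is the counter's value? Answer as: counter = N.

counter = 9

step 1: T0 LOAD ⇒ load; ctr=3 reg=3
step 2: T2 LOAD ⇒ load; ctr=3 reg=3
step 3: T1 LOAD ⇒ load; ctr=3 reg=3
step 4: T1 CAS ⇒ ok; ctr=4 reg=3
step 5: T2 CAS ⇒ retry; ctr=4 reg=3
step 6: T2 LOAD ⇒ load; ctr=4 reg=4
step 7: T0 CAS ⇒ retry; ctr=4 reg=3
step 8: T0 LOAD ⇒ load; ctr=4 reg=4
step 9: T2 CAS ⇒ ok; ctr=5 reg=4
step 10: T1 LOAD ⇒ load; ctr=5 reg=5
step 11: T1 CAS ⇒ ok; ctr=6 reg=5
step 12: T0 CAS ⇒ retry; ctr=6 reg=4
step 13: T0 LOAD ⇒ load; ctr=6 reg=6
step 14: T0 CAS ⇒ ok; ctr=7 reg=6
step 15: T0 LOAD ⇒ load; ctr=7 reg=7
step 16: T0 CAS ⇒ ok; ctr=8 reg=7
step 17: T0 LOAD ⇒ load; ctr=8 reg=8
step 18: T0 CAS ⇒ ok; ctr=9 reg=8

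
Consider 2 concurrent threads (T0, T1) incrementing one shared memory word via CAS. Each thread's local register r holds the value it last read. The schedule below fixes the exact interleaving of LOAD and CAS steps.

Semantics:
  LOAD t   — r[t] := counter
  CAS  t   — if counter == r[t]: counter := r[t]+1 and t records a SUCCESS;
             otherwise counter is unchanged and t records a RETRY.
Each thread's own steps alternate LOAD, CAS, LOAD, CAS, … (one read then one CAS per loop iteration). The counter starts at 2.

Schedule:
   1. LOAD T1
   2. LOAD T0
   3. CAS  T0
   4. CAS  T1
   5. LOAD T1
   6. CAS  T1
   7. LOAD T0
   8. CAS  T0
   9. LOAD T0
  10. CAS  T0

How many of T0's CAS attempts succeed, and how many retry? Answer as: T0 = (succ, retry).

1. LOAD T1 → mem=2 r[T1]=2 [LOAD]
2. LOAD T0 → mem=2 r[T0]=2 [LOAD]
3. CAS T0 → mem=3 r[T0]=2 [OK]
4. CAS T1 → mem=3 r[T1]=2 [RETRY]
5. LOAD T1 → mem=3 r[T1]=3 [LOAD]
6. CAS T1 → mem=4 r[T1]=3 [OK]
7. LOAD T0 → mem=4 r[T0]=4 [LOAD]
8. CAS T0 → mem=5 r[T0]=4 [OK]
9. LOAD T0 → mem=5 r[T0]=5 [LOAD]
10. CAS T0 → mem=6 r[T0]=5 [OK]

T0 = (3, 0)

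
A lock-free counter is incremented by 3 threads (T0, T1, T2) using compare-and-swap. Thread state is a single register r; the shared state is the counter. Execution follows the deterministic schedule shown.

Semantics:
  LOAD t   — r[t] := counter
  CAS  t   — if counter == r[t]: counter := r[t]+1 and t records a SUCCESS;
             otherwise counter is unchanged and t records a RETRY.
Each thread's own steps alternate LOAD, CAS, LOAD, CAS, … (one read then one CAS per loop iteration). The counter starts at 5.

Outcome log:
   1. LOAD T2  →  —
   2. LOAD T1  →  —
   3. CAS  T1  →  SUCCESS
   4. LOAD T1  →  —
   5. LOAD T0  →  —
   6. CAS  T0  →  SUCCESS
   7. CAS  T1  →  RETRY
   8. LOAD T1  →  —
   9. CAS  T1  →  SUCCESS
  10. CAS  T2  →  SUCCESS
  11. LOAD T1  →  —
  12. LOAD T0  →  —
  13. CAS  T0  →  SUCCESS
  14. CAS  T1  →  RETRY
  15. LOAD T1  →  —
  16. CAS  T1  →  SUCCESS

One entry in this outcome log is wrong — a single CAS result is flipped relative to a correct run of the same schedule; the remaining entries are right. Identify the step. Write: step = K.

Reference trace:
[1] T2.load  rd  (counter 5, T2.r 5)
[2] T1.load  rd  (counter 5, T1.r 5)
[3] T1.cas  hit  (counter 6, T1.r 5)
[4] T1.load  rd  (counter 6, T1.r 6)
[5] T0.load  rd  (counter 6, T0.r 6)
[6] T0.cas  hit  (counter 7, T0.r 6)
[7] T1.cas  miss  (counter 7, T1.r 6)
[8] T1.load  rd  (counter 7, T1.r 7)
[9] T1.cas  hit  (counter 8, T1.r 7)
[10] T2.cas  miss  (counter 8, T2.r 5)
[11] T1.load  rd  (counter 8, T1.r 8)
[12] T0.load  rd  (counter 8, T0.r 8)
[13] T0.cas  hit  (counter 9, T0.r 8)
[14] T1.cas  miss  (counter 9, T1.r 8)
[15] T1.load  rd  (counter 9, T1.r 9)
[16] T1.cas  hit  (counter 10, T1.r 9)
Mismatch at 10.

step = 10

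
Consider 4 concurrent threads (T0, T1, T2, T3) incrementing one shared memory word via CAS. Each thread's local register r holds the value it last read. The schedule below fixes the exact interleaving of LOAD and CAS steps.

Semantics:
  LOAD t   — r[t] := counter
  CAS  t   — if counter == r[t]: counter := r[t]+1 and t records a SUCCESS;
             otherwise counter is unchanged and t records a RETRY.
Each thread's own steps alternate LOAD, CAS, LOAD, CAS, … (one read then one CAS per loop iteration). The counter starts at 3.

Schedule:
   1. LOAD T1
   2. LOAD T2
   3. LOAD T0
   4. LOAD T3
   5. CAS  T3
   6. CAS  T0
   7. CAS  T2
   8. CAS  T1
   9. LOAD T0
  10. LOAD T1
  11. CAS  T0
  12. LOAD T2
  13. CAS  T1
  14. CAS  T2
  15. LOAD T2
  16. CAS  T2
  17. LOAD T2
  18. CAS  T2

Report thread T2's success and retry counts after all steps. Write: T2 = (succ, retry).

T2 = (3, 1)

1. LOAD T1 → mem=3 r[T1]=3 [LOAD]
2. LOAD T2 → mem=3 r[T2]=3 [LOAD]
3. LOAD T0 → mem=3 r[T0]=3 [LOAD]
4. LOAD T3 → mem=3 r[T3]=3 [LOAD]
5. CAS T3 → mem=4 r[T3]=3 [OK]
6. CAS T0 → mem=4 r[T0]=3 [RETRY]
7. CAS T2 → mem=4 r[T2]=3 [RETRY]
8. CAS T1 → mem=4 r[T1]=3 [RETRY]
9. LOAD T0 → mem=4 r[T0]=4 [LOAD]
10. LOAD T1 → mem=4 r[T1]=4 [LOAD]
11. CAS T0 → mem=5 r[T0]=4 [OK]
12. LOAD T2 → mem=5 r[T2]=5 [LOAD]
13. CAS T1 → mem=5 r[T1]=4 [RETRY]
14. CAS T2 → mem=6 r[T2]=5 [OK]
15. LOAD T2 → mem=6 r[T2]=6 [LOAD]
16. CAS T2 → mem=7 r[T2]=6 [OK]
17. LOAD T2 → mem=7 r[T2]=7 [LOAD]
18. CAS T2 → mem=8 r[T2]=7 [OK]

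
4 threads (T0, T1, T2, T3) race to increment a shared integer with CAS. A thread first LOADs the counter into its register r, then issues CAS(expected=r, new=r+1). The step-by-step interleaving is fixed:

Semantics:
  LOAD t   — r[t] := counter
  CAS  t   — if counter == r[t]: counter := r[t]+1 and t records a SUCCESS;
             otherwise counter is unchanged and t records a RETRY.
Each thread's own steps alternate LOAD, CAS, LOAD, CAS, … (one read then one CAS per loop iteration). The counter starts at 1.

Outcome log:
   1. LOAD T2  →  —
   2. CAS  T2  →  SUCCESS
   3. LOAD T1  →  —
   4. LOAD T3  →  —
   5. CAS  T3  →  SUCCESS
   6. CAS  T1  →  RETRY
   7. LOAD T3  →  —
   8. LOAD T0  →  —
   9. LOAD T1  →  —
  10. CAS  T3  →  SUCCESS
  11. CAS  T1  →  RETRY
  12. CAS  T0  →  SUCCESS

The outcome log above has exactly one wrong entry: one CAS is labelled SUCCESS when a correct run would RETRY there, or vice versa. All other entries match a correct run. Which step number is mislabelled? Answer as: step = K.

step = 12

Re-executing:
step 1: T2 LOAD ⇒ load; ctr=1 reg=1
step 2: T2 CAS ⇒ ok; ctr=2 reg=1
step 3: T1 LOAD ⇒ load; ctr=2 reg=2
step 4: T3 LOAD ⇒ load; ctr=2 reg=2
step 5: T3 CAS ⇒ ok; ctr=3 reg=2
step 6: T1 CAS ⇒ retry; ctr=3 reg=2
step 7: T3 LOAD ⇒ load; ctr=3 reg=3
step 8: T0 LOAD ⇒ load; ctr=3 reg=3
step 9: T1 LOAD ⇒ load; ctr=3 reg=3
step 10: T3 CAS ⇒ ok; ctr=4 reg=3
step 11: T1 CAS ⇒ retry; ctr=4 reg=3
step 12: T0 CAS ⇒ retry; ctr=4 reg=3
Mismatch at 12.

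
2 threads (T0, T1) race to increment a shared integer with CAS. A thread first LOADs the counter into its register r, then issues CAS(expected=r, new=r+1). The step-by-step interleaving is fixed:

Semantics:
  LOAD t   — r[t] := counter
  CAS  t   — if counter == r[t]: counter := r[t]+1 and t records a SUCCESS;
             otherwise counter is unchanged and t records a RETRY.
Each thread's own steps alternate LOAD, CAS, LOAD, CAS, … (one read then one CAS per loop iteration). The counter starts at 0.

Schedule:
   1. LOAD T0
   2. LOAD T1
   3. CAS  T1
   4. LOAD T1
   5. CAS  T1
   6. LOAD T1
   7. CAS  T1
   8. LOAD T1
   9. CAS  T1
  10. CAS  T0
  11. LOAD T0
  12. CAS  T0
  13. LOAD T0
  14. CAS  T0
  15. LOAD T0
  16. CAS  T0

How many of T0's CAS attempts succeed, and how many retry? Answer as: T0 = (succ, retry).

step 1: T0 LOAD ⇒ load; ctr=0 reg=0
step 2: T1 LOAD ⇒ load; ctr=0 reg=0
step 3: T1 CAS ⇒ ok; ctr=1 reg=0
step 4: T1 LOAD ⇒ load; ctr=1 reg=1
step 5: T1 CAS ⇒ ok; ctr=2 reg=1
step 6: T1 LOAD ⇒ load; ctr=2 reg=2
step 7: T1 CAS ⇒ ok; ctr=3 reg=2
step 8: T1 LOAD ⇒ load; ctr=3 reg=3
step 9: T1 CAS ⇒ ok; ctr=4 reg=3
step 10: T0 CAS ⇒ retry; ctr=4 reg=0
step 11: T0 LOAD ⇒ load; ctr=4 reg=4
step 12: T0 CAS ⇒ ok; ctr=5 reg=4
step 13: T0 LOAD ⇒ load; ctr=5 reg=5
step 14: T0 CAS ⇒ ok; ctr=6 reg=5
step 15: T0 LOAD ⇒ load; ctr=6 reg=6
step 16: T0 CAS ⇒ ok; ctr=7 reg=6

T0 = (3, 1)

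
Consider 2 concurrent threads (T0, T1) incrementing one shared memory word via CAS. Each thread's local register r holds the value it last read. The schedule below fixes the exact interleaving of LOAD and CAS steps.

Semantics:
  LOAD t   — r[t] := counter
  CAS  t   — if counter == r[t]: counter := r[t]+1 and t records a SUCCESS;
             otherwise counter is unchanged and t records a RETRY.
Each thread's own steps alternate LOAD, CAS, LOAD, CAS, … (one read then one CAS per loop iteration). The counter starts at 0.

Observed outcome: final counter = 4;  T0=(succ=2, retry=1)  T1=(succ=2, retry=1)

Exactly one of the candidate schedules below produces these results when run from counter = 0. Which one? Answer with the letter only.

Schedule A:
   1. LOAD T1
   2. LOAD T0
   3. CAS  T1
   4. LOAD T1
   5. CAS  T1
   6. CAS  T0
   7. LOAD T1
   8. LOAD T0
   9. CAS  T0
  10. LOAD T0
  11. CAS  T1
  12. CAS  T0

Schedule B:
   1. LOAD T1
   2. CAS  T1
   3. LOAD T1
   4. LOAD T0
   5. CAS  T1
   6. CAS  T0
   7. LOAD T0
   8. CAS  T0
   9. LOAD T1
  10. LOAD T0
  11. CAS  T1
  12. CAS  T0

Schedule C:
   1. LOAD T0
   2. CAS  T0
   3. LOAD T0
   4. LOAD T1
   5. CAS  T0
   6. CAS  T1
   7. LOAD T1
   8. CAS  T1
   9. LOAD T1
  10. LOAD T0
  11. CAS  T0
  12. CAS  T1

Tracing schedule A:
step 1: T1 LOAD ⇒ load; ctr=0 reg=0
step 2: T0 LOAD ⇒ load; ctr=0 reg=0
step 3: T1 CAS ⇒ ok; ctr=1 reg=0
step 4: T1 LOAD ⇒ load; ctr=1 reg=1
step 5: T1 CAS ⇒ ok; ctr=2 reg=1
step 6: T0 CAS ⇒ retry; ctr=2 reg=0
step 7: T1 LOAD ⇒ load; ctr=2 reg=2
step 8: T0 LOAD ⇒ load; ctr=2 reg=2
step 9: T0 CAS ⇒ ok; ctr=3 reg=2
step 10: T0 LOAD ⇒ load; ctr=3 reg=3
step 11: T1 CAS ⇒ retry; ctr=3 reg=2
step 12: T0 CAS ⇒ ok; ctr=4 reg=3

A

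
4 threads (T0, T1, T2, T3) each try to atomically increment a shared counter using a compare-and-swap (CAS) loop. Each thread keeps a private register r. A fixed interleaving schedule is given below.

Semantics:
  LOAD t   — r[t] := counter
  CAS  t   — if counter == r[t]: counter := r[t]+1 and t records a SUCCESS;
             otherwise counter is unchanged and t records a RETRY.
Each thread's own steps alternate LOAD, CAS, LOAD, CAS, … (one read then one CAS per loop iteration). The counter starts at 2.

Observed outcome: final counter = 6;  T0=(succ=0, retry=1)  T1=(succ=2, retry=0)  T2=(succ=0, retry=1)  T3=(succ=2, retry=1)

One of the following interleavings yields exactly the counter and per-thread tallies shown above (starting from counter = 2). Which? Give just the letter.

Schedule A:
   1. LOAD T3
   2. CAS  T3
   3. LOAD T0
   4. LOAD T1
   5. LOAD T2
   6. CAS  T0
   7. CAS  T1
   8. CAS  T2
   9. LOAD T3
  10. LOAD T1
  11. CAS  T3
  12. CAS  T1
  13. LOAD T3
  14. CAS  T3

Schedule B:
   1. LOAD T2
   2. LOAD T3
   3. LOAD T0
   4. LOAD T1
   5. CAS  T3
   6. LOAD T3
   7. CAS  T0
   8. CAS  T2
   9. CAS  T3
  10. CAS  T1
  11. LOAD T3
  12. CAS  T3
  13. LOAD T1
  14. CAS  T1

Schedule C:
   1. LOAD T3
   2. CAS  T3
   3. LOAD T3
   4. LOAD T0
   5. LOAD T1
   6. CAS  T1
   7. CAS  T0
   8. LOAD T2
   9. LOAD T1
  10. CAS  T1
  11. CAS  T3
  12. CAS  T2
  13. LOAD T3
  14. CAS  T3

C

Tracing schedule C:
   1) LOAD T3:  M=2  r_T3=2
   2) CAS  T3:  M=3  r_T3=2 ✓
   3) LOAD T3:  M=3  r_T3=3
   4) LOAD T0:  M=3  r_T0=3
   5) LOAD T1:  M=3  r_T1=3
   6) CAS  T1:  M=4  r_T1=3 ✓
   7) CAS  T0:  M=4  r_T0=3 ✗
   8) LOAD T2:  M=4  r_T2=4
   9) LOAD T1:  M=4  r_T1=4
  10) CAS  T1:  M=5  r_T1=4 ✓
  11) CAS  T3:  M=5  r_T3=3 ✗
  12) CAS  T2:  M=5  r_T2=4 ✗
  13) LOAD T3:  M=5  r_T3=5
  14) CAS  T3:  M=6  r_T3=5 ✓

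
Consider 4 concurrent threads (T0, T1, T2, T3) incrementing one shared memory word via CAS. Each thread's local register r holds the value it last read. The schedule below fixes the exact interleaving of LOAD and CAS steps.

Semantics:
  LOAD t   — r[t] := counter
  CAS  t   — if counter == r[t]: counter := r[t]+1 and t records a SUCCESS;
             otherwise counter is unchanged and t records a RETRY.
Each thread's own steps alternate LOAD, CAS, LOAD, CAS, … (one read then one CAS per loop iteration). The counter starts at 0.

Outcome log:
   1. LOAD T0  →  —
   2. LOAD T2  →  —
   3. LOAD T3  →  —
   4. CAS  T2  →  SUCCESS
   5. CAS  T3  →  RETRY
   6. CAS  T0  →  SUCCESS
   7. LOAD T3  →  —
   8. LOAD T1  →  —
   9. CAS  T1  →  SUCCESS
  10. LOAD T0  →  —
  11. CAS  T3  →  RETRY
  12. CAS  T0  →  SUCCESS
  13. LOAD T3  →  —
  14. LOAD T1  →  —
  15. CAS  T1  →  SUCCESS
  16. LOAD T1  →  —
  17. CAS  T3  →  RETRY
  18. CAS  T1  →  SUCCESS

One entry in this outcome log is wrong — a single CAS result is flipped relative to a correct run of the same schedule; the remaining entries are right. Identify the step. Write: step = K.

step = 6

Re-executing:
#1 T0 reads 0
#2 T2 reads 0
#3 T3 reads 0
#4 T2 CAS(0→1) writes; counter now 1
#5 T3 CAS(0→1) fails; counter now 1
#6 T0 CAS(0→1) fails; counter now 1
#7 T3 reads 1
#8 T1 reads 1
#9 T1 CAS(1→2) writes; counter now 2
#10 T0 reads 2
#11 T3 CAS(1→2) fails; counter now 2
#12 T0 CAS(2→3) writes; counter now 3
#13 T3 reads 3
#14 T1 reads 3
#15 T1 CAS(3→4) writes; counter now 4
#16 T1 reads 4
#17 T3 CAS(3→4) fails; counter now 4
#18 T1 CAS(4→5) writes; counter now 5
Log disagrees first at step 6.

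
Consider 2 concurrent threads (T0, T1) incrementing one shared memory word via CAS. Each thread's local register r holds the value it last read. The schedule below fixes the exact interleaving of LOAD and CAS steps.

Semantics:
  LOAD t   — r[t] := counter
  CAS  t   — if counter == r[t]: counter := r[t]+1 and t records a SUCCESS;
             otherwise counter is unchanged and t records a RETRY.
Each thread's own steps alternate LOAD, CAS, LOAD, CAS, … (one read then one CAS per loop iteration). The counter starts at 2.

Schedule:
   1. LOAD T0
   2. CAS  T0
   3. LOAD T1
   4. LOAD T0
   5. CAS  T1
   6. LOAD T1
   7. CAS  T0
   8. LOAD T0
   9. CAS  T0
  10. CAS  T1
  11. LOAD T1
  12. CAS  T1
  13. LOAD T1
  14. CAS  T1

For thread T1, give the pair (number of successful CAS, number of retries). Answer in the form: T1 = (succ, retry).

T1 = (3, 1)

   1) LOAD T0:  M=2  r_T0=2
   2) CAS  T0:  M=3  r_T0=2 ✓
   3) LOAD T1:  M=3  r_T1=3
   4) LOAD T0:  M=3  r_T0=3
   5) CAS  T1:  M=4  r_T1=3 ✓
   6) LOAD T1:  M=4  r_T1=4
   7) CAS  T0:  M=4  r_T0=3 ✗
   8) LOAD T0:  M=4  r_T0=4
   9) CAS  T0:  M=5  r_T0=4 ✓
  10) CAS  T1:  M=5  r_T1=4 ✗
  11) LOAD T1:  M=5  r_T1=5
  12) CAS  T1:  M=6  r_T1=5 ✓
  13) LOAD T1:  M=6  r_T1=6
  14) CAS  T1:  M=7  r_T1=6 ✓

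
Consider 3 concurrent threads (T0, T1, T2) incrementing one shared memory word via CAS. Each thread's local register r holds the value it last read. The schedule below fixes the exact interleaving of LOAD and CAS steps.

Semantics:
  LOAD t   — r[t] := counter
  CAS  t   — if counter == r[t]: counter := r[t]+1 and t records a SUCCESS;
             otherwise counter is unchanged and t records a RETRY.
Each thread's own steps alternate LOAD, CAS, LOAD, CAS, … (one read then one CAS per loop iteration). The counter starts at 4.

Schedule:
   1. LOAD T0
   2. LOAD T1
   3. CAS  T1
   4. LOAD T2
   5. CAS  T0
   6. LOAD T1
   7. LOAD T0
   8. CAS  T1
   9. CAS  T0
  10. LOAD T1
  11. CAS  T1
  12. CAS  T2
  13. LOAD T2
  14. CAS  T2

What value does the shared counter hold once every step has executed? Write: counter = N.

counter = 8

1. LOAD T0 → mem=4 r[T0]=4 [LOAD]
2. LOAD T1 → mem=4 r[T1]=4 [LOAD]
3. CAS T1 → mem=5 r[T1]=4 [OK]
4. LOAD T2 → mem=5 r[T2]=5 [LOAD]
5. CAS T0 → mem=5 r[T0]=4 [RETRY]
6. LOAD T1 → mem=5 r[T1]=5 [LOAD]
7. LOAD T0 → mem=5 r[T0]=5 [LOAD]
8. CAS T1 → mem=6 r[T1]=5 [OK]
9. CAS T0 → mem=6 r[T0]=5 [RETRY]
10. LOAD T1 → mem=6 r[T1]=6 [LOAD]
11. CAS T1 → mem=7 r[T1]=6 [OK]
12. CAS T2 → mem=7 r[T2]=5 [RETRY]
13. LOAD T2 → mem=7 r[T2]=7 [LOAD]
14. CAS T2 → mem=8 r[T2]=7 [OK]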